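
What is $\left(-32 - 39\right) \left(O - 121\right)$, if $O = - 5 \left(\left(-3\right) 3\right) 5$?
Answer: $-7384$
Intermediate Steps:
$O = 225$ ($O = \left(-5\right) \left(-9\right) 5 = 45 \cdot 5 = 225$)
$\left(-32 - 39\right) \left(O - 121\right) = \left(-32 - 39\right) \left(225 - 121\right) = \left(-71\right) 104 = -7384$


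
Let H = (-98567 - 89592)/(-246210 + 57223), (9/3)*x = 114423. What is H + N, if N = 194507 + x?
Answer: 43967635735/188987 ≈ 2.3265e+5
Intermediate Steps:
x = 38141 (x = (⅓)*114423 = 38141)
H = 188159/188987 (H = -188159/(-188987) = -188159*(-1/188987) = 188159/188987 ≈ 0.99562)
N = 232648 (N = 194507 + 38141 = 232648)
H + N = 188159/188987 + 232648 = 43967635735/188987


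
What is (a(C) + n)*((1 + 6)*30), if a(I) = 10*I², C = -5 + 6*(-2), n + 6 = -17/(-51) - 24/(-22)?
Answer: 6665330/11 ≈ 6.0594e+5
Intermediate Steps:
n = -151/33 (n = -6 + (-17/(-51) - 24/(-22)) = -6 + (-17*(-1/51) - 24*(-1/22)) = -6 + (⅓ + 12/11) = -6 + 47/33 = -151/33 ≈ -4.5758)
C = -17 (C = -5 - 12 = -17)
(a(C) + n)*((1 + 6)*30) = (10*(-17)² - 151/33)*((1 + 6)*30) = (10*289 - 151/33)*(7*30) = (2890 - 151/33)*210 = (95219/33)*210 = 6665330/11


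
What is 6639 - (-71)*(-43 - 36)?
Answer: 1030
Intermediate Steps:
6639 - (-71)*(-43 - 36) = 6639 - (-71)*(-79) = 6639 - 1*5609 = 6639 - 5609 = 1030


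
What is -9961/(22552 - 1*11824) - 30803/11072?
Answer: -55092847/14847552 ≈ -3.7106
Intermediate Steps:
-9961/(22552 - 1*11824) - 30803/11072 = -9961/(22552 - 11824) - 30803*1/11072 = -9961/10728 - 30803/11072 = -55092847/14847552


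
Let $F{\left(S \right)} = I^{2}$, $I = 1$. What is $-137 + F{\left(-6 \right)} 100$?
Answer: $-37$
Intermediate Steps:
$F{\left(S \right)} = 1$ ($F{\left(S \right)} = 1^{2} = 1$)
$-137 + F{\left(-6 \right)} 100 = -137 + 1 \cdot 100 = -137 + 100 = -37$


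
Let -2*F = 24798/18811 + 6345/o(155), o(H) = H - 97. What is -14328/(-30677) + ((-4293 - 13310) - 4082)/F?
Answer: 1453314780690532/3705599961483 ≈ 392.19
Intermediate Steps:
o(H) = -97 + H
F = -120794079/2182076 (F = -(24798/18811 + 6345/(-97 + 155))/2 = -(24798*(1/18811) + 6345/58)/2 = -(24798/18811 + 6345*(1/58))/2 = -(24798/18811 + 6345/58)/2 = -½*120794079/1091038 = -120794079/2182076 ≈ -55.357)
-14328/(-30677) + ((-4293 - 13310) - 4082)/F = -14328/(-30677) + ((-4293 - 13310) - 4082)/(-120794079/2182076) = -14328*(-1/30677) + (-17603 - 4082)*(-2182076/120794079) = 14328/30677 - 21685*(-2182076/120794079) = 14328/30677 + 47318318060/120794079 = 1453314780690532/3705599961483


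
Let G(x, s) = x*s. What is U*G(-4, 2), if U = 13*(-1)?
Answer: 104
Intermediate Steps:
G(x, s) = s*x
U = -13
U*G(-4, 2) = -26*(-4) = -13*(-8) = 104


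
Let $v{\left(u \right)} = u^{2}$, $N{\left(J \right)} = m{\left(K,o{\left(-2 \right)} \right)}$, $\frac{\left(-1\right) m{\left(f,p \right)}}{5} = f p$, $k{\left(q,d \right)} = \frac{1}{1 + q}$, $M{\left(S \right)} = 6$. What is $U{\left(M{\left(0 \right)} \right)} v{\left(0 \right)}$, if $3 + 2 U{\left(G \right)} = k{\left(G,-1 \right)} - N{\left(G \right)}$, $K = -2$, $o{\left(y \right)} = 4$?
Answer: $0$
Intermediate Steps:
$m{\left(f,p \right)} = - 5 f p$
$N{\left(J \right)} = 40$ ($N{\left(J \right)} = \left(-5\right) \left(-2\right) 4 = 40$)
$U{\left(G \right)} = - \frac{43}{2} + \frac{1}{2 \left(1 + G\right)}$ ($U{\left(G \right)} = - \frac{3}{2} + \frac{\frac{1}{1 + G} - 40}{2} = - \frac{3}{2} + \frac{-40 + \frac{1}{1 + G}}{2} = - \frac{3}{2} - \left(20 - \frac{1}{2 \left(1 + G\right)}\right) = - \frac{43}{2} + \frac{1}{2 \left(1 + G\right)}$)
$U{\left(M{\left(0 \right)} \right)} v{\left(0 \right)} = \frac{-42 - 258}{2 \left(1 + 6\right)} 0^{2} = \frac{-42 - 258}{2 \cdot 7} \cdot 0 = \frac{1}{2} \cdot \frac{1}{7} \left(-300\right) 0 = \left(- \frac{150}{7}\right) 0 = 0$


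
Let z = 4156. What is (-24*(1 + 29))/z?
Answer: -180/1039 ≈ -0.17324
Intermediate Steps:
(-24*(1 + 29))/z = -24*(1 + 29)/4156 = -24*30*(1/4156) = -720*1/4156 = -180/1039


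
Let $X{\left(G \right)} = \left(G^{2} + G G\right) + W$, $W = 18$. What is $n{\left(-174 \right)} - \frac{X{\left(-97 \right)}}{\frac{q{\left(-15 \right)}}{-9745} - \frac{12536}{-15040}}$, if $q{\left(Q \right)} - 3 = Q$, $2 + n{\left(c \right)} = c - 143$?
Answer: $- \frac{13998611225}{611719} \approx -22884.0$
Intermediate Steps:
$n{\left(c \right)} = -145 + c$ ($n{\left(c \right)} = -2 + \left(c - 143\right) = -2 + \left(-143 + c\right) = -145 + c$)
$q{\left(Q \right)} = 3 + Q$
$X{\left(G \right)} = 18 + 2 G^{2}$ ($X{\left(G \right)} = \left(G^{2} + G G\right) + 18 = \left(G^{2} + G^{2}\right) + 18 = 2 G^{2} + 18 = 18 + 2 G^{2}$)
$n{\left(-174 \right)} - \frac{X{\left(-97 \right)}}{\frac{q{\left(-15 \right)}}{-9745} - \frac{12536}{-15040}} = \left(-145 - 174\right) - \frac{18 + 2 \left(-97\right)^{2}}{\frac{3 - 15}{-9745} - \frac{12536}{-15040}} = -319 - \frac{18 + 2 \cdot 9409}{\left(-12\right) \left(- \frac{1}{9745}\right) - - \frac{1567}{1880}} = -319 - \frac{18 + 18818}{\frac{12}{9745} + \frac{1567}{1880}} = -319 - \frac{18836}{\frac{611719}{732824}} = -319 - 18836 \cdot \frac{732824}{611719} = -319 - \frac{13803472864}{611719} = - \frac{13998611225}{611719}$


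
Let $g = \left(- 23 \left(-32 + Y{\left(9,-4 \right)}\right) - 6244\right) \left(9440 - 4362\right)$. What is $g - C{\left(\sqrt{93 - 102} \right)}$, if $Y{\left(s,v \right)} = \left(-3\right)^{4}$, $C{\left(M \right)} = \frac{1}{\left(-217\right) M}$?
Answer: $-37429938 - \frac{i}{651} \approx -3.743 \cdot 10^{7} - 0.0015361 i$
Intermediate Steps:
$C{\left(M \right)} = - \frac{1}{217 M}$
$Y{\left(s,v \right)} = 81$
$g = -37429938$ ($g = \left(- 23 \left(-32 + 81\right) - 6244\right) \left(9440 - 4362\right) = \left(\left(-23\right) 49 - 6244\right) 5078 = \left(-1127 - 6244\right) 5078 = \left(-7371\right) 5078 = -37429938$)
$g - C{\left(\sqrt{93 - 102} \right)} = -37429938 - - \frac{1}{217 \sqrt{93 - 102}} = -37429938 - - \frac{1}{217 \sqrt{-9}} = -37429938 - - \frac{1}{217 \cdot 3 i} = -37429938 - - \frac{\left(- \frac{1}{3}\right) i}{217} = -37429938 - \frac{i}{651}$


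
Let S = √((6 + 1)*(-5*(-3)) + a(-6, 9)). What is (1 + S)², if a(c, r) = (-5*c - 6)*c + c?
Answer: -44 + 6*I*√5 ≈ -44.0 + 13.416*I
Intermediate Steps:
a(c, r) = c + c*(-6 - 5*c) (a(c, r) = (-6 - 5*c)*c + c = c*(-6 - 5*c) + c = c + c*(-6 - 5*c))
S = 3*I*√5 (S = √((6 + 1)*(-5*(-3)) - 5*(-6)*(1 - 6)) = √(7*15 - 5*(-6)*(-5)) = √(105 - 150) = √(-45) = 3*I*√5 ≈ 6.7082*I)
(1 + S)² = (1 + 3*I*√5)²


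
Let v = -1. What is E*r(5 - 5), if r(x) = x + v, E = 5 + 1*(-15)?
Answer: 10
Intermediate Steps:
E = -10 (E = 5 - 15 = -10)
r(x) = -1 + x (r(x) = x - 1 = -1 + x)
E*r(5 - 5) = -10*(-1 + (5 - 5)) = -10*(-1 + 0) = -10*(-1) = 10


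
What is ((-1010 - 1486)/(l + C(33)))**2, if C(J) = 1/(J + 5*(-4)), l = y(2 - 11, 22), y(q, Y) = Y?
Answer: 1052872704/82369 ≈ 12782.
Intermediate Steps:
l = 22
C(J) = 1/(-20 + J) (C(J) = 1/(J - 20) = 1/(-20 + J))
((-1010 - 1486)/(l + C(33)))**2 = ((-1010 - 1486)/(22 + 1/(-20 + 33)))**2 = (-2496/(22 + 1/13))**2 = (-2496/287/13)**2 = (-2496*13/287)**2 = (-32448/287)**2 = 1052872704/82369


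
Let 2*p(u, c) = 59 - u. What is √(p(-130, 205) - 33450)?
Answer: I*√133422/2 ≈ 182.63*I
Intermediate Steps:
p(u, c) = 59/2 - u/2 (p(u, c) = (59 - u)/2 = 59/2 - u/2)
√(p(-130, 205) - 33450) = √((59/2 - ½*(-130)) - 33450) = √((59/2 + 65) - 33450) = √(189/2 - 33450) = √(-66711/2) = I*√133422/2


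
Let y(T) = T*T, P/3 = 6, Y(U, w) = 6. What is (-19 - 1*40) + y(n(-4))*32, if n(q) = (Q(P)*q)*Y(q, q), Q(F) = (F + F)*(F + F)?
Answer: 30958682053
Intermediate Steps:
P = 18 (P = 3*6 = 18)
Q(F) = 4*F² (Q(F) = (2*F)*(2*F) = 4*F²)
n(q) = 7776*q (n(q) = ((4*18²)*q)*6 = ((4*324)*q)*6 = (1296*q)*6 = 7776*q)
y(T) = T²
(-19 - 1*40) + y(n(-4))*32 = (-19 - 1*40) + (7776*(-4))²*32 = (-19 - 40) + (-31104)²*32 = -59 + 967458816*32 = -59 + 30958682112 = 30958682053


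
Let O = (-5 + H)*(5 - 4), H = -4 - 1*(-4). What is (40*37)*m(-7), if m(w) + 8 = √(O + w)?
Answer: -11840 + 2960*I*√3 ≈ -11840.0 + 5126.9*I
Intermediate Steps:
H = 0 (H = -4 + 4 = 0)
O = -5 (O = (-5 + 0)*(5 - 4) = -5*1 = -5)
m(w) = -8 + √(-5 + w)
(40*37)*m(-7) = (40*37)*(-8 + √(-5 - 7)) = 1480*(-8 + √(-12)) = 1480*(-8 + 2*I*√3) = -11840 + 2960*I*√3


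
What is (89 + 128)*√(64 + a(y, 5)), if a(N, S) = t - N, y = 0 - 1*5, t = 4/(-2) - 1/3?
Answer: 2170*√6/3 ≈ 1771.8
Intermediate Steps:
t = -7/3 (t = 4*(-½) - 1*⅓ = -2 - ⅓ = -7/3 ≈ -2.3333)
y = -5 (y = 0 - 5 = -5)
a(N, S) = -7/3 - N
(89 + 128)*√(64 + a(y, 5)) = (89 + 128)*√(64 + (-7/3 - 1*(-5))) = 217*√(64 + (-7/3 + 5)) = 217*√(64 + 8/3) = 217*√(200/3) = 217*(10*√6/3) = 2170*√6/3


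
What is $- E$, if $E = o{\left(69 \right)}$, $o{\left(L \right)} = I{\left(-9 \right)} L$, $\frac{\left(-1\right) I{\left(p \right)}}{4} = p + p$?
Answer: $-4968$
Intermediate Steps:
$I{\left(p \right)} = - 8 p$ ($I{\left(p \right)} = - 4 \left(p + p\right) = - 4 \cdot 2 p = - 8 p$)
$o{\left(L \right)} = 72 L$ ($o{\left(L \right)} = \left(-8\right) \left(-9\right) L = 72 L$)
$E = 4968$ ($E = 72 \cdot 69 = 4968$)
$- E = \left(-1\right) 4968 = -4968$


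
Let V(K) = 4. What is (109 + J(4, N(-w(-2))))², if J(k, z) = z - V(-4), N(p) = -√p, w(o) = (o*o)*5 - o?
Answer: (105 - I*√22)² ≈ 11003.0 - 984.99*I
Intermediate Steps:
w(o) = -o + 5*o² (w(o) = o²*5 - o = 5*o² - o = -o + 5*o²)
J(k, z) = -4 + z (J(k, z) = z - 1*4 = z - 4 = -4 + z)
(109 + J(4, N(-w(-2))))² = (109 + (-4 - √(-(-2)*(-1 + 5*(-2)))))² = (109 + (-4 - √(-(-2)*(-1 - 10))))² = (109 + (-4 - √(-(-2)*(-11))))² = (109 + (-4 - √(-1*22)))² = (109 + (-4 - √(-22)))² = (109 + (-4 - I*√22))² = (105 - I*√22)²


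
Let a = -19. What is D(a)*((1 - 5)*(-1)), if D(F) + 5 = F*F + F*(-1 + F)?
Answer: 2944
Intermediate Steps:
D(F) = -5 + F**2 + F*(-1 + F) (D(F) = -5 + (F*F + F*(-1 + F)) = -5 + (F**2 + F*(-1 + F)) = -5 + F**2 + F*(-1 + F))
D(a)*((1 - 5)*(-1)) = (-5 - 1*(-19) + 2*(-19)**2)*((1 - 5)*(-1)) = (-5 + 19 + 2*361)*(-4*(-1)) = (-5 + 19 + 722)*4 = 736*4 = 2944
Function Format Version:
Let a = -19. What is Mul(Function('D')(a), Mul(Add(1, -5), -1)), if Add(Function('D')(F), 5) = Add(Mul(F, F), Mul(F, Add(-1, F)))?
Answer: 2944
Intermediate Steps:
Function('D')(F) = Add(-5, Pow(F, 2), Mul(F, Add(-1, F))) (Function('D')(F) = Add(-5, Add(Mul(F, F), Mul(F, Add(-1, F)))) = Add(-5, Add(Pow(F, 2), Mul(F, Add(-1, F)))) = Add(-5, Pow(F, 2), Mul(F, Add(-1, F))))
Mul(Function('D')(a), Mul(Add(1, -5), -1)) = Mul(Add(-5, Mul(-1, -19), Mul(2, Pow(-19, 2))), Mul(Add(1, -5), -1)) = Mul(Add(-5, 19, Mul(2, 361)), Mul(-4, -1)) = Mul(Add(-5, 19, 722), 4) = Mul(736, 4) = 2944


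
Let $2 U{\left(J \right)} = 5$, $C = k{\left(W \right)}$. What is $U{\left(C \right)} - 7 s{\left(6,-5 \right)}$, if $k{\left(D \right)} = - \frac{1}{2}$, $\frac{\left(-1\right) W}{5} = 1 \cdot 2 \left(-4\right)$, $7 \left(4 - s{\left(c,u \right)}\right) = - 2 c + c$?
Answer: $- \frac{63}{2} \approx -31.5$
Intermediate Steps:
$s{\left(c,u \right)} = 4 + \frac{c}{7}$ ($s{\left(c,u \right)} = 4 - \frac{- 2 c + c}{7} = 4 - \frac{\left(-1\right) c}{7} = 4 + \frac{c}{7}$)
$W = 40$ ($W = - 5 \cdot 1 \cdot 2 \left(-4\right) = - 5 \cdot 2 \left(-4\right) = \left(-5\right) \left(-8\right) = 40$)
$k{\left(D \right)} = - \frac{1}{2}$ ($k{\left(D \right)} = \left(-1\right) \frac{1}{2} = - \frac{1}{2}$)
$C = - \frac{1}{2} \approx -0.5$
$U{\left(J \right)} = \frac{5}{2}$ ($U{\left(J \right)} = \frac{1}{2} \cdot 5 = \frac{5}{2}$)
$U{\left(C \right)} - 7 s{\left(6,-5 \right)} = \frac{5}{2} - 7 \left(4 + \frac{1}{7} \cdot 6\right) = \frac{5}{2} - 7 \left(4 + \frac{6}{7}\right) = \frac{5}{2} - 34 = - \frac{63}{2}$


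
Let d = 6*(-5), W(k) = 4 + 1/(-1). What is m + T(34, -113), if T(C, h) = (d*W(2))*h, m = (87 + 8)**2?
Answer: 19195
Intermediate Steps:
W(k) = 3 (W(k) = 4 - 1 = 3)
d = -30
m = 9025 (m = 95**2 = 9025)
T(C, h) = -90*h (T(C, h) = (-30*3)*h = -90*h)
m + T(34, -113) = 9025 - 90*(-113) = 9025 + 10170 = 19195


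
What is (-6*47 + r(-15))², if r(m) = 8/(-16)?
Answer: 319225/4 ≈ 79806.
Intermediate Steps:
r(m) = -½ (r(m) = 8*(-1/16) = -½)
(-6*47 + r(-15))² = (-6*47 - ½)² = (-282 - ½)² = (-565/2)² = 319225/4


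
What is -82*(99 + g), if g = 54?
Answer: -12546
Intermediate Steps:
-82*(99 + g) = -82*(99 + 54) = -82*153 = -12546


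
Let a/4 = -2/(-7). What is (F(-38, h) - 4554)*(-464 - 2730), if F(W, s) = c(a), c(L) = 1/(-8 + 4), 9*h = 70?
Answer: 29092549/2 ≈ 1.4546e+7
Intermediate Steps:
h = 70/9 (h = (⅑)*70 = 70/9 ≈ 7.7778)
a = 8/7 (a = 4*(-2/(-7)) = 4*(-2*(-⅐)) = 4*(2/7) = 8/7 ≈ 1.1429)
c(L) = -¼ (c(L) = 1/(-4) = -¼)
F(W, s) = -¼
(F(-38, h) - 4554)*(-464 - 2730) = (-¼ - 4554)*(-464 - 2730) = -18217/4*(-3194) = 29092549/2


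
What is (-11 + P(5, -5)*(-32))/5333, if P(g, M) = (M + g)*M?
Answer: -11/5333 ≈ -0.0020626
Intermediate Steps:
P(g, M) = M*(M + g)
(-11 + P(5, -5)*(-32))/5333 = (-11 - 5*(-5 + 5)*(-32))/5333 = (-11 - 5*0*(-32))*(1/5333) = (-11 + 0*(-32))*(1/5333) = (-11 + 0)*(1/5333) = -11*1/5333 = -11/5333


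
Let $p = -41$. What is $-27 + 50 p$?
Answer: $-2077$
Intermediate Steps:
$-27 + 50 p = -27 + 50 \left(-41\right) = -27 - 2050 = -2077$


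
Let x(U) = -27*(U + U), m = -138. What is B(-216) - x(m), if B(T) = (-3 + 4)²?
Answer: -7451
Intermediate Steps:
B(T) = 1 (B(T) = 1² = 1)
x(U) = -54*U
B(-216) - x(m) = 1 - (-54)*(-138) = 1 - 1*7452 = 1 - 7452 = -7451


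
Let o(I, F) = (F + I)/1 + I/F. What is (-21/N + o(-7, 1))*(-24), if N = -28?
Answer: 294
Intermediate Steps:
o(I, F) = F + I + I/F (o(I, F) = (F + I)*1 + I/F = (F + I) + I/F = F + I + I/F)
(-21/N + o(-7, 1))*(-24) = (-21/(-28) + (1 - 7 - 7/1))*(-24) = (-21*(-1/28) + (1 - 7 - 7*1))*(-24) = (¾ + (1 - 7 - 7))*(-24) = (¾ - 13)*(-24) = -49/4*(-24) = 294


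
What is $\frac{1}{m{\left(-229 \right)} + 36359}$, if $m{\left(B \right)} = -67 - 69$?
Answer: $\frac{1}{36223} \approx 2.7607 \cdot 10^{-5}$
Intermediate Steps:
$m{\left(B \right)} = -136$ ($m{\left(B \right)} = -67 - 69 = -136$)
$\frac{1}{m{\left(-229 \right)} + 36359} = \frac{1}{-136 + 36359} = \frac{1}{36223}$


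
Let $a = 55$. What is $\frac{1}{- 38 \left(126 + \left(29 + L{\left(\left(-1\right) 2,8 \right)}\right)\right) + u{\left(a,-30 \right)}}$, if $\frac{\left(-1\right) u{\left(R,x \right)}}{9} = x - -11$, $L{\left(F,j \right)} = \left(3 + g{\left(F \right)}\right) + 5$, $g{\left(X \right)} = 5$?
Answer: $- \frac{1}{6213} \approx -0.00016095$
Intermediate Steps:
$L{\left(F,j \right)} = 13$ ($L{\left(F,j \right)} = \left(3 + 5\right) + 5 = 8 + 5 = 13$)
$u{\left(R,x \right)} = -99 - 9 x$ ($u{\left(R,x \right)} = - 9 \left(x - -11\right) = - 9 \left(x + 11\right) = - 9 \left(11 + x\right) = -99 - 9 x$)
$\frac{1}{- 38 \left(126 + \left(29 + L{\left(\left(-1\right) 2,8 \right)}\right)\right) + u{\left(a,-30 \right)}} = \frac{1}{- 38 \left(126 + \left(29 + 13\right)\right) - -171} = \frac{1}{- 38 \left(126 + 42\right) + \left(-99 + 270\right)} = \frac{1}{\left(-38\right) 168 + 171} = \frac{1}{-6384 + 171} = \frac{1}{-6213} = - \frac{1}{6213}$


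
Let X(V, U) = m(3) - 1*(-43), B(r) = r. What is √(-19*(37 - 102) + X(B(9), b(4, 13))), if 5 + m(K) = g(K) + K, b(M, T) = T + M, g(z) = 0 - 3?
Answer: √1273 ≈ 35.679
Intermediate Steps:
g(z) = -3
b(M, T) = M + T
m(K) = -8 + K (m(K) = -5 + (-3 + K) = -8 + K)
X(V, U) = 38 (X(V, U) = (-8 + 3) - 1*(-43) = -5 + 43 = 38)
√(-19*(37 - 102) + X(B(9), b(4, 13))) = √(-19*(37 - 102) + 38) = √(-19*(-65) + 38) = √(1235 + 38) = √1273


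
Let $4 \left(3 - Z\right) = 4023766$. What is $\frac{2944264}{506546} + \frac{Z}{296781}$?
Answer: $\frac{364247490763}{150333228426} \approx 2.4229$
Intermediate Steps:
$Z = - \frac{2011877}{2}$ ($Z = 3 - \frac{2011883}{2} = - \frac{2011877}{2} \approx -1.0059 \cdot 10^{6}$)
$\frac{2944264}{506546} + \frac{Z}{296781} = \frac{2944264}{506546} - \frac{2011877}{2 \cdot 296781} = 2944264 \cdot \frac{1}{506546} - \frac{2011877}{593562} = \frac{1472132}{253273} - \frac{2011877}{593562} = \frac{364247490763}{150333228426}$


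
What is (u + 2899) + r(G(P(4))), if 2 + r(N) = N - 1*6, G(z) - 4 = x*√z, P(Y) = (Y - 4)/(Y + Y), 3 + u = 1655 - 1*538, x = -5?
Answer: 4009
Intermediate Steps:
u = 1114 (u = -3 + (1655 - 1*538) = -3 + (1655 - 538) = -3 + 1117 = 1114)
P(Y) = (-4 + Y)/(2*Y) (P(Y) = (-4 + Y)/((2*Y)) = (-4 + Y)*(1/(2*Y)) = (-4 + Y)/(2*Y))
G(z) = 4 - 5*√z
r(N) = -8 + N (r(N) = -2 + (N - 1*6) = -2 + (N - 6) = -2 + (-6 + N) = -8 + N)
(u + 2899) + r(G(P(4))) = (1114 + 2899) + (-8 + (4 - 5*√2*√(-4 + 4)/4)) = 4013 + (-8 + (4 - 5*√((½)*(¼)*0))) = 4013 + (-8 + (4 - 5*√0)) = 4013 + (-8 + (4 - 5*0)) = 4013 + (-8 + (4 + 0)) = 4013 + (-8 + 4) = 4013 - 4 = 4009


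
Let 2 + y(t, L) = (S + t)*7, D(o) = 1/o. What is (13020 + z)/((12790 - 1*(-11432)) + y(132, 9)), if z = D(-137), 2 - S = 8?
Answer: 1783739/3438974 ≈ 0.51868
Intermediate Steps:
S = -6 (S = 2 - 1*8 = 2 - 8 = -6)
z = -1/137 (z = 1/(-137) = -1/137 ≈ -0.0072993)
y(t, L) = -44 + 7*t (y(t, L) = -2 + (-6 + t)*7 = -2 + (-42 + 7*t) = -44 + 7*t)
(13020 + z)/((12790 - 1*(-11432)) + y(132, 9)) = (13020 - 1/137)/((12790 - 1*(-11432)) + (-44 + 7*132)) = 1783739/(137*((12790 + 11432) + (-44 + 924))) = 1783739/(137*(24222 + 880)) = (1783739/137)/25102 = (1783739/137)*(1/25102) = 1783739/3438974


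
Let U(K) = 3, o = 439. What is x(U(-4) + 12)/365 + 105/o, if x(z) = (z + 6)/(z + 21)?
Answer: 462973/1922820 ≈ 0.24078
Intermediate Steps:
x(z) = (6 + z)/(21 + z)
x(U(-4) + 12)/365 + 105/o = ((6 + (3 + 12))/(21 + (3 + 12)))/365 + 105/439 = ((6 + 15)/(21 + 15))*(1/365) + 105*(1/439) = (21/36)*(1/365) + 105/439 = ((1/36)*21)*(1/365) + 105/439 = (7/12)*(1/365) + 105/439 = 7/4380 + 105/439 = 462973/1922820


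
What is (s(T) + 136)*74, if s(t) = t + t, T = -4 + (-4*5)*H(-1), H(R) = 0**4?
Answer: 9472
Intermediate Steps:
H(R) = 0
T = -4 (T = -4 - 4*5*0 = -4 - 20*0 = -4 + 0 = -4)
s(t) = 2*t
(s(T) + 136)*74 = (2*(-4) + 136)*74 = (-8 + 136)*74 = 128*74 = 9472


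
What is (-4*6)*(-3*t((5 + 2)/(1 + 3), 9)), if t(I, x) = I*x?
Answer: 1134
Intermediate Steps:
(-4*6)*(-3*t((5 + 2)/(1 + 3), 9)) = (-4*6)*(-3*(5 + 2)/(1 + 3)*9) = -(-72)*(7/4)*9 = -(-72)*63/4 = -24*(-189/4) = 1134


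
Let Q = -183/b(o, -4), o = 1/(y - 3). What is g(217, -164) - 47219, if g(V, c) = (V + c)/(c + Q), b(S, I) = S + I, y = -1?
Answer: -97083165/2056 ≈ -47219.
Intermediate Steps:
o = -¼ (o = 1/(-1 - 3) = 1/(-4) = -¼ ≈ -0.25000)
b(S, I) = I + S
Q = 732/17 (Q = -183/(-4 - ¼) = -183/(-17/4) = -183*(-4/17) = 732/17 ≈ 43.059)
g(V, c) = (V + c)/(732/17 + c) (g(V, c) = (V + c)/(c + 732/17) = (V + c)/(732/17 + c))
g(217, -164) - 47219 = 17*(217 - 164)/(732 + 17*(-164)) - 47219 = 17*53/(732 - 2788) - 47219 = 17*53/(-2056) - 47219 = 17*(-1/2056)*53 - 47219 = -901/2056 - 47219 = -97083165/2056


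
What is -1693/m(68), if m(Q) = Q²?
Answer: -1693/4624 ≈ -0.36613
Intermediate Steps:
-1693/m(68) = -1693/(68²) = -1693/4624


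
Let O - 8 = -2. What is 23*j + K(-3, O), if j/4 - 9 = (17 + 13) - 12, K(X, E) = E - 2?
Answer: 2488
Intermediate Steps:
O = 6 (O = 8 - 2 = 6)
K(X, E) = -2 + E
j = 108 (j = 36 + 4*((17 + 13) - 12) = 36 + 4*(30 - 12) = 36 + 4*18 = 36 + 72 = 108)
23*j + K(-3, O) = 23*108 + (-2 + 6) = 2484 + 4 = 2488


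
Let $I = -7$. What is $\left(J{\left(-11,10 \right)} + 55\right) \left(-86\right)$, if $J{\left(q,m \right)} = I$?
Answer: $-4128$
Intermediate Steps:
$J{\left(q,m \right)} = -7$
$\left(J{\left(-11,10 \right)} + 55\right) \left(-86\right) = \left(-7 + 55\right) \left(-86\right) = 48 \left(-86\right) = -4128$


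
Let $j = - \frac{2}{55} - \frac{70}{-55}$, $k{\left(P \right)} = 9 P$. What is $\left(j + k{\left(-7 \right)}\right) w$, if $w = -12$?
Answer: $\frac{40764}{55} \approx 741.16$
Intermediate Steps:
$j = \frac{68}{55}$ ($j = \left(-2\right) \frac{1}{55} - - \frac{14}{11} = - \frac{2}{55} + \frac{14}{11} = \frac{68}{55} \approx 1.2364$)
$\left(j + k{\left(-7 \right)}\right) w = \left(\frac{68}{55} + 9 \left(-7\right)\right) \left(-12\right) = \left(\frac{68}{55} - 63\right) \left(-12\right) = \left(- \frac{3397}{55}\right) \left(-12\right) = \frac{40764}{55}$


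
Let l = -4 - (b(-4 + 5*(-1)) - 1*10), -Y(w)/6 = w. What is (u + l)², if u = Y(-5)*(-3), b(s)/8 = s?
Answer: 144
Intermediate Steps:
b(s) = 8*s
Y(w) = -6*w
u = -90 (u = -6*(-5)*(-3) = 30*(-3) = -90)
l = 78 (l = -4 - (8*(-4 + 5*(-1)) - 1*10) = -4 - (8*(-4 - 5) - 10) = -4 - (8*(-9) - 10) = -4 - (-72 - 10) = -4 - 1*(-82) = -4 + 82 = 78)
(u + l)² = (-90 + 78)² = (-12)² = 144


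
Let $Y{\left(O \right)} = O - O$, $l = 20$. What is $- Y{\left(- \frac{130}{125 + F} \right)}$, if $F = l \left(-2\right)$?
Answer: $0$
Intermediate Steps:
$F = -40$ ($F = 20 \left(-2\right) = -40$)
$Y{\left(O \right)} = 0$
$- Y{\left(- \frac{130}{125 + F} \right)} = \left(-1\right) 0 = 0$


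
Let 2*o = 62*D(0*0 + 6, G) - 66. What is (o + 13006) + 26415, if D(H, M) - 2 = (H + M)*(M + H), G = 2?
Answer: 41434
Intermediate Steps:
D(H, M) = 2 + (H + M)² (D(H, M) = 2 + (H + M)*(M + H) = 2 + (H + M)*(H + M) = 2 + (H + M)²)
o = 2013 (o = (62*(2 + ((0*0 + 6) + 2)²) - 66)/2 = (62*(2 + ((0 + 6) + 2)²) - 66)/2 = (62*(2 + (6 + 2)²) - 66)/2 = (62*(2 + 8²) - 66)/2 = (62*(2 + 64) - 66)/2 = (62*66 - 66)/2 = (4092 - 66)/2 = (½)*4026 = 2013)
(o + 13006) + 26415 = (2013 + 13006) + 26415 = 15019 + 26415 = 41434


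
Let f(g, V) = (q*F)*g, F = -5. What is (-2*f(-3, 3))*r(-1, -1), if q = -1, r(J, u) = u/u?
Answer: 30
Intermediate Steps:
r(J, u) = 1
f(g, V) = 5*g (f(g, V) = (-1*(-5))*g = 5*g)
(-2*f(-3, 3))*r(-1, -1) = -10*(-3)*1 = -2*(-15)*1 = 30*1 = 30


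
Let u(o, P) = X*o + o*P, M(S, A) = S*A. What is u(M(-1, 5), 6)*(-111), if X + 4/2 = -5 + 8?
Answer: 3885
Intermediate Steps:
X = 1 (X = -2 + (-5 + 8) = -2 + 3 = 1)
M(S, A) = A*S
u(o, P) = o + P*o (u(o, P) = 1*o + o*P = o + P*o)
u(M(-1, 5), 6)*(-111) = ((5*(-1))*(1 + 6))*(-111) = -5*7*(-111) = -35*(-111) = 3885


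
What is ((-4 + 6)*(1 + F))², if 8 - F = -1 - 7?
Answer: 1156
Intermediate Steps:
F = 16 (F = 8 - (-1 - 7) = 8 - 1*(-8) = 8 + 8 = 16)
((-4 + 6)*(1 + F))² = ((-4 + 6)*(1 + 16))² = (2*17)² = 34² = 1156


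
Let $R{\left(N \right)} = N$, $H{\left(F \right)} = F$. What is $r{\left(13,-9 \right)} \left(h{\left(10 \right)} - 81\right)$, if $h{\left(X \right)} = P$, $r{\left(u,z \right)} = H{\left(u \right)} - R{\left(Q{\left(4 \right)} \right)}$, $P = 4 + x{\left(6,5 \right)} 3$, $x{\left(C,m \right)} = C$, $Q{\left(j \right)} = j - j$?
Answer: $-767$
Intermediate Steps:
$Q{\left(j \right)} = 0$
$P = 22$ ($P = 4 + 6 \cdot 3 = 4 + 18 = 22$)
$r{\left(u,z \right)} = u$ ($r{\left(u,z \right)} = u - 0 = u + 0 = u$)
$h{\left(X \right)} = 22$
$r{\left(13,-9 \right)} \left(h{\left(10 \right)} - 81\right) = 13 \left(22 - 81\right) = 13 \left(-59\right) = -767$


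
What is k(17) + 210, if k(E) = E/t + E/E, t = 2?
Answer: 439/2 ≈ 219.50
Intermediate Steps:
k(E) = 1 + E/2 (k(E) = E/2 + E/E = E*(½) + 1 = E/2 + 1 = 1 + E/2)
k(17) + 210 = (1 + (½)*17) + 210 = (1 + 17/2) + 210 = 19/2 + 210 = 439/2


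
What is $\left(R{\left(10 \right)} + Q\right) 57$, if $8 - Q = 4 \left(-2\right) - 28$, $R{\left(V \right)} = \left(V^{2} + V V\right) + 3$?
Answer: $14079$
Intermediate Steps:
$R{\left(V \right)} = 3 + 2 V^{2}$ ($R{\left(V \right)} = \left(V^{2} + V^{2}\right) + 3 = 2 V^{2} + 3 = 3 + 2 V^{2}$)
$Q = 44$ ($Q = 8 - \left(4 \left(-2\right) - 28\right) = 8 - \left(-8 - 28\right) = 8 - -36 = 8 + 36 = 44$)
$\left(R{\left(10 \right)} + Q\right) 57 = \left(\left(3 + 2 \cdot 10^{2}\right) + 44\right) 57 = \left(\left(3 + 2 \cdot 100\right) + 44\right) 57 = \left(\left(3 + 200\right) + 44\right) 57 = \left(203 + 44\right) 57 = 247 \cdot 57 = 14079$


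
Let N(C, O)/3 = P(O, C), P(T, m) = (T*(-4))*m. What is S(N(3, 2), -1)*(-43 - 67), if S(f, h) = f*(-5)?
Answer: -39600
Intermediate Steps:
P(T, m) = -4*T*m (P(T, m) = (-4*T)*m = -4*T*m)
N(C, O) = -12*C*O (N(C, O) = 3*(-4*O*C) = 3*(-4*C*O) = -12*C*O)
S(f, h) = -5*f
S(N(3, 2), -1)*(-43 - 67) = (-(-60)*3*2)*(-43 - 67) = -5*(-72)*(-110) = 360*(-110) = -39600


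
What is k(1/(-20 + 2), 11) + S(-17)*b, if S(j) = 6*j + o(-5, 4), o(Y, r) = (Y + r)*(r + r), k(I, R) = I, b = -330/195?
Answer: 43547/234 ≈ 186.10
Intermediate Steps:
b = -22/13 (b = -330*1/195 = -22/13 ≈ -1.6923)
o(Y, r) = 2*r*(Y + r) (o(Y, r) = (Y + r)*(2*r) = 2*r*(Y + r))
S(j) = -8 + 6*j (S(j) = 6*j + 2*4*(-5 + 4) = 6*j + 2*4*(-1) = 6*j - 8 = -8 + 6*j)
k(1/(-20 + 2), 11) + S(-17)*b = 1/(-20 + 2) + (-8 + 6*(-17))*(-22/13) = 1/(-18) + (-8 - 102)*(-22/13) = -1/18 - 110*(-22/13) = -1/18 + 2420/13 = 43547/234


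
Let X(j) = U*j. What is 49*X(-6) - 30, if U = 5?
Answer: -1500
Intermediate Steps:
X(j) = 5*j
49*X(-6) - 30 = 49*(5*(-6)) - 30 = 49*(-30) - 30 = -1470 - 30 = -1500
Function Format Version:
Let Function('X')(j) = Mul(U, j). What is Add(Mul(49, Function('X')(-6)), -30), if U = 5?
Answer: -1500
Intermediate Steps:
Function('X')(j) = Mul(5, j)
Add(Mul(49, Function('X')(-6)), -30) = Add(Mul(49, Mul(5, -6)), -30) = Add(Mul(49, -30), -30) = Add(-1470, -30) = -1500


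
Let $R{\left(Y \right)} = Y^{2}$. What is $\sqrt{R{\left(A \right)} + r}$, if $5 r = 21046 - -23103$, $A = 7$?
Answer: $\frac{7 \sqrt{4530}}{5} \approx 94.227$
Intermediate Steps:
$r = \frac{44149}{5}$ ($r = \frac{21046 - -23103}{5} = \frac{21046 + 23103}{5} = \frac{1}{5} \cdot 44149 = \frac{44149}{5} \approx 8829.8$)
$\sqrt{R{\left(A \right)} + r} = \sqrt{7^{2} + \frac{44149}{5}} = \sqrt{49 + \frac{44149}{5}} = \sqrt{\frac{44394}{5}} = \frac{7 \sqrt{4530}}{5}$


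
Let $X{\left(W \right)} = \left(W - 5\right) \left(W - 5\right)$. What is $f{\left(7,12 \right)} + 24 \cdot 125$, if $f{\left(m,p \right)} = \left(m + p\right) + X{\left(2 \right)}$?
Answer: $3028$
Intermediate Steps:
$X{\left(W \right)} = \left(-5 + W\right)^{2}$ ($X{\left(W \right)} = \left(-5 + W\right) \left(-5 + W\right) = \left(-5 + W\right)^{2}$)
$f{\left(m,p \right)} = 9 + m + p$ ($f{\left(m,p \right)} = \left(m + p\right) + \left(-5 + 2\right)^{2} = \left(m + p\right) + \left(-3\right)^{2} = \left(m + p\right) + 9 = 9 + m + p$)
$f{\left(7,12 \right)} + 24 \cdot 125 = \left(9 + 7 + 12\right) + 24 \cdot 125 = 28 + 3000 = 3028$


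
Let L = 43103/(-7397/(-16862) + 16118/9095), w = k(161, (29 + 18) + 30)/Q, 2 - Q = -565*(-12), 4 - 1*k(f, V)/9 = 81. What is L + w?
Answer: 44804654100304943/2298131267318 ≈ 19496.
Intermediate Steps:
k(f, V) = -693 (k(f, V) = 36 - 9*81 = 36 - 729 = -693)
Q = -6778 (Q = 2 - (-565)*(-12) = 2 - 1*6780 = 2 - 6780 = -6778)
w = 693/6778 (w = -693/(-6778) = -693*(-1/6778) = 693/6778 ≈ 0.10224)
L = 6610271338670/339057431 (L = 43103/(-7397*(-1/16862) + 16118*(1/9095)) = 43103/(7397/16862 + 16118/9095) = 43103/(339057431/153359890) = 43103*(153359890/339057431) = 6610271338670/339057431 ≈ 19496.)
L + w = 6610271338670/339057431 + 693/6778 = 44804654100304943/2298131267318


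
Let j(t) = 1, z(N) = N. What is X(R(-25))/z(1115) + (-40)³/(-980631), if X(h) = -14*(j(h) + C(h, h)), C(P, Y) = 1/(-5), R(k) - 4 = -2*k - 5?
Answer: 301884664/5467017825 ≈ 0.055219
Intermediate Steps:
R(k) = -1 - 2*k (R(k) = 4 + (-2*k - 5) = 4 + (-5 - 2*k) = -1 - 2*k)
C(P, Y) = -⅕ (C(P, Y) = 1*(-⅕) = -⅕)
X(h) = -56/5 (X(h) = -14*(1 - ⅕) = -14*⅘ = -56/5)
X(R(-25))/z(1115) + (-40)³/(-980631) = -56/5/1115 + (-40)³/(-980631) = -56/5*1/1115 - 64000*(-1/980631) = -56/5575 + 64000/980631 = 301884664/5467017825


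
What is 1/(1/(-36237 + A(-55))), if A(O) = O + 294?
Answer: -35998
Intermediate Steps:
A(O) = 294 + O
1/(1/(-36237 + A(-55))) = 1/(1/(-36237 + (294 - 55))) = 1/(1/(-36237 + 239)) = 1/(1/(-35998)) = 1/(-1/35998) = -35998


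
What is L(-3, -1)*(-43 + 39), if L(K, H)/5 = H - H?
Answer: 0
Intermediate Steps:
L(K, H) = 0 (L(K, H) = 5*(H - H) = 5*0 = 0)
L(-3, -1)*(-43 + 39) = 0*(-43 + 39) = 0*(-4) = 0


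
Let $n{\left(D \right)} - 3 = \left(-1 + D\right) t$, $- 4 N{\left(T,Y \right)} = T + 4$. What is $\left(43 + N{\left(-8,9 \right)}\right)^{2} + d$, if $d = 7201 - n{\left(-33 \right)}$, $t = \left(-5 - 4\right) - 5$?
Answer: $8658$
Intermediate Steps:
$N{\left(T,Y \right)} = -1 - \frac{T}{4}$ ($N{\left(T,Y \right)} = - \frac{T + 4}{4} = - \frac{4 + T}{4} = -1 - \frac{T}{4}$)
$t = -14$ ($t = -9 - 5 = -14$)
$n{\left(D \right)} = 17 - 14 D$ ($n{\left(D \right)} = 3 + \left(-1 + D\right) \left(-14\right) = 3 - \left(-14 + 14 D\right) = 17 - 14 D$)
$d = 6722$ ($d = 7201 - \left(17 - -462\right) = 7201 - \left(17 + 462\right) = 7201 - 479 = 6722$)
$\left(43 + N{\left(-8,9 \right)}\right)^{2} + d = \left(43 - -1\right)^{2} + 6722 = \left(43 + \left(-1 + 2\right)\right)^{2} + 6722 = \left(43 + 1\right)^{2} + 6722 = 44^{2} + 6722 = 1936 + 6722 = 8658$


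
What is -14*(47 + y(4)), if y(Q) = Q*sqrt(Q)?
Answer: -770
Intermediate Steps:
y(Q) = Q**(3/2)
-14*(47 + y(4)) = -14*(47 + 4**(3/2)) = -14*(47 + 8) = -14*55 = -770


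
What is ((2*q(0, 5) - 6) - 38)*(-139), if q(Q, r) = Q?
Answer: 6116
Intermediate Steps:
((2*q(0, 5) - 6) - 38)*(-139) = ((2*0 - 6) - 38)*(-139) = ((0 - 6) - 38)*(-139) = (-6 - 38)*(-139) = -44*(-139) = 6116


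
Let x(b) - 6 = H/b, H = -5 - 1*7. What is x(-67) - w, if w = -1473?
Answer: 99105/67 ≈ 1479.2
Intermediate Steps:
H = -12 (H = -5 - 7 = -12)
x(b) = 6 - 12/b
x(-67) - w = (6 - 12/(-67)) - 1*(-1473) = (6 - 12*(-1/67)) + 1473 = (6 + 12/67) + 1473 = 414/67 + 1473 = 99105/67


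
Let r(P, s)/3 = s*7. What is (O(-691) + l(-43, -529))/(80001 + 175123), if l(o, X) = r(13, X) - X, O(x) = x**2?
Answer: 466901/255124 ≈ 1.8301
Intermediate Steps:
r(P, s) = 21*s (r(P, s) = 3*(s*7) = 3*(7*s) = 21*s)
l(o, X) = 20*X (l(o, X) = 21*X - X = 20*X)
(O(-691) + l(-43, -529))/(80001 + 175123) = ((-691)**2 + 20*(-529))/(80001 + 175123) = (477481 - 10580)/255124 = 466901*(1/255124) = 466901/255124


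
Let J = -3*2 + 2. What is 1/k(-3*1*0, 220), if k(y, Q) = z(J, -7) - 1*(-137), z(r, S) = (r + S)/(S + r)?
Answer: 1/138 ≈ 0.0072464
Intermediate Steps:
J = -4 (J = -6 + 2 = -4)
z(r, S) = 1 (z(r, S) = (S + r)/(S + r) = 1)
k(y, Q) = 138 (k(y, Q) = 1 - 1*(-137) = 1 + 137 = 138)
1/k(-3*1*0, 220) = 1/138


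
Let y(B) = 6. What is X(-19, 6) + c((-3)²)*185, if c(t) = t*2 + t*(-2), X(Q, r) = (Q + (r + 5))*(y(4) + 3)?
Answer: -72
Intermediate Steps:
X(Q, r) = 45 + 9*Q + 9*r (X(Q, r) = (Q + (r + 5))*(6 + 3) = (Q + (5 + r))*9 = (5 + Q + r)*9 = 45 + 9*Q + 9*r)
c(t) = 0 (c(t) = 2*t - 2*t = 0)
X(-19, 6) + c((-3)²)*185 = (45 + 9*(-19) + 9*6) + 0*185 = (45 - 171 + 54) + 0 = -72 + 0 = -72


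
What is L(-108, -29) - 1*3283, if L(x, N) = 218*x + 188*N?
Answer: -32279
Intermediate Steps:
L(x, N) = 188*N + 218*x
L(-108, -29) - 1*3283 = (188*(-29) + 218*(-108)) - 1*3283 = (-5452 - 23544) - 3283 = -28996 - 3283 = -32279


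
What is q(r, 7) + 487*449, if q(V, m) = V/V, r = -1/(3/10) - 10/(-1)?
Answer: 218664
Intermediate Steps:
r = 20/3 (r = -1/(3*(⅒)) - 10*(-1) = -1/3/10 + 10 = -1*10/3 + 10 = -10/3 + 10 = 20/3 ≈ 6.6667)
q(V, m) = 1
q(r, 7) + 487*449 = 1 + 487*449 = 1 + 218663 = 218664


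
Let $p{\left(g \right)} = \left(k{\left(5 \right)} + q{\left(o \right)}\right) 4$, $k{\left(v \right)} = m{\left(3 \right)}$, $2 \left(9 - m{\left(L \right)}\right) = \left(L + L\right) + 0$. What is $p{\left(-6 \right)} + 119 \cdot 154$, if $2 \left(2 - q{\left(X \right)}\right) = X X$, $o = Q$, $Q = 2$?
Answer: $18350$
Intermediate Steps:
$o = 2$
$m{\left(L \right)} = 9 - L$ ($m{\left(L \right)} = 9 - \frac{\left(L + L\right) + 0}{2} = 9 - \frac{2 L + 0}{2} = 9 - \frac{2 L}{2} = 9 - L$)
$q{\left(X \right)} = 2 - \frac{X^{2}}{2}$ ($q{\left(X \right)} = 2 - \frac{X X}{2} = 2 - \frac{X^{2}}{2}$)
$k{\left(v \right)} = 6$ ($k{\left(v \right)} = 9 - 3 = 6$)
$p{\left(g \right)} = 24$ ($p{\left(g \right)} = \left(6 + \left(2 - \frac{2^{2}}{2}\right)\right) 4 = \left(6 + \left(2 - 2\right)\right) 4 = \left(6 + 0\right) 4 = 6 \cdot 4 = 24$)
$p{\left(-6 \right)} + 119 \cdot 154 = 24 + 119 \cdot 154 = 24 + 18326 = 18350$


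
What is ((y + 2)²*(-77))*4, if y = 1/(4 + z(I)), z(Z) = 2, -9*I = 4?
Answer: -13013/9 ≈ -1445.9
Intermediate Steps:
I = -4/9 (I = -⅑*4 = -4/9 ≈ -0.44444)
y = ⅙ (y = 1/(4 + 2) = 1/6 = ⅙ ≈ 0.16667)
((y + 2)²*(-77))*4 = ((⅙ + 2)²*(-77))*4 = ((13/6)²*(-77))*4 = ((169/36)*(-77))*4 = -13013/36*4 = -13013/9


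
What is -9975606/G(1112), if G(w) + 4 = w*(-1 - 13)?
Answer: 4987803/7786 ≈ 640.61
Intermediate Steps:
G(w) = -4 - 14*w (G(w) = -4 + w*(-1 - 13) = -4 + w*(-14) = -4 - 14*w)
-9975606/G(1112) = -9975606/(-4 - 14*1112) = -9975606/(-4 - 15568) = -9975606/(-15572) = -9975606*(-1/15572) = 4987803/7786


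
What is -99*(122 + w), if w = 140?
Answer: -25938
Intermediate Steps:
-99*(122 + w) = -99*(122 + 140) = -99*262 = -25938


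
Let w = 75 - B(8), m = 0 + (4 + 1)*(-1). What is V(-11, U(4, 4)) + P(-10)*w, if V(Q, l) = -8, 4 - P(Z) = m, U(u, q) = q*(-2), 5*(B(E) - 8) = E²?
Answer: 2399/5 ≈ 479.80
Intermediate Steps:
B(E) = 8 + E²/5
U(u, q) = -2*q
m = -5 (m = 0 + 5*(-1) = 0 - 5 = -5)
P(Z) = 9 (P(Z) = 4 - 1*(-5) = 4 + 5 = 9)
w = 271/5 (w = 75 - (8 + (⅕)*8²) = 75 - (8 + (⅕)*64) = 75 - (8 + 64/5) = 75 - 1*104/5 = 75 - 104/5 = 271/5 ≈ 54.200)
V(-11, U(4, 4)) + P(-10)*w = -8 + 9*(271/5) = -8 + 2439/5 = 2399/5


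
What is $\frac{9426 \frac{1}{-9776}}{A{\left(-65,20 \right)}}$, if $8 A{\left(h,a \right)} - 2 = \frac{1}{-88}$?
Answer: $- \frac{414744}{106925} \approx -3.8788$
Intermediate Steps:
$A{\left(h,a \right)} = \frac{175}{704}$ ($A{\left(h,a \right)} = \frac{1}{4} + \frac{1}{8 \left(-88\right)} = \frac{1}{4} + \frac{1}{8} \left(- \frac{1}{88}\right) = \frac{1}{4} - \frac{1}{704} = \frac{175}{704}$)
$\frac{9426 \frac{1}{-9776}}{A{\left(-65,20 \right)}} = \frac{9426 \frac{1}{-9776}}{\frac{175}{704}} = 9426 \left(- \frac{1}{9776}\right) \frac{704}{175} = \left(- \frac{4713}{4888}\right) \frac{704}{175} = - \frac{414744}{106925}$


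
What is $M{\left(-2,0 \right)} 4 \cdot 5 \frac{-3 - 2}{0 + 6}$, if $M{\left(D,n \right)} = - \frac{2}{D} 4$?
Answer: $- \frac{200}{3} \approx -66.667$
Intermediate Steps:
$M{\left(D,n \right)} = - \frac{8}{D}$
$M{\left(-2,0 \right)} 4 \cdot 5 \frac{-3 - 2}{0 + 6} = - \frac{8}{-2} \cdot 4 \cdot 5 \frac{-3 - 2}{0 + 6} = \left(-8\right) \left(- \frac{1}{2}\right) 20 \left(- \frac{5}{6}\right) = 4 \cdot 20 \left(\left(-5\right) \frac{1}{6}\right) = 4 \cdot 20 \left(- \frac{5}{6}\right) = 4 \left(- \frac{50}{3}\right) = - \frac{200}{3}$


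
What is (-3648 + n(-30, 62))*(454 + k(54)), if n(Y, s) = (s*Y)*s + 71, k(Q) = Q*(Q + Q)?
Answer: -747386542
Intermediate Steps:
k(Q) = 2*Q**2 (k(Q) = Q*(2*Q) = 2*Q**2)
n(Y, s) = 71 + Y*s**2 (n(Y, s) = (Y*s)*s + 71 = Y*s**2 + 71 = 71 + Y*s**2)
(-3648 + n(-30, 62))*(454 + k(54)) = (-3648 + (71 - 30*62**2))*(454 + 2*54**2) = (-3648 + (71 - 30*3844))*(454 + 2*2916) = (-3648 + (71 - 115320))*(454 + 5832) = (-3648 - 115249)*6286 = -118897*6286 = -747386542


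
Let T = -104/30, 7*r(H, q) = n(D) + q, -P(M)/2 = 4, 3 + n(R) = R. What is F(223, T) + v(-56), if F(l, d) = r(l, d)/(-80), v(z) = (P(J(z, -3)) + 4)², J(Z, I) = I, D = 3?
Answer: 33613/2100 ≈ 16.006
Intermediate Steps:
n(R) = -3 + R
P(M) = -8 (P(M) = -2*4 = -8)
r(H, q) = q/7 (r(H, q) = ((-3 + 3) + q)/7 = (0 + q)/7 = q/7)
v(z) = 16 (v(z) = (-8 + 4)² = (-4)² = 16)
T = -52/15 (T = -104*1/30 = -52/15 ≈ -3.4667)
F(l, d) = -d/560 (F(l, d) = (d/7)/(-80) = (d/7)*(-1/80) = -d/560)
F(223, T) + v(-56) = -1/560*(-52/15) + 16 = 13/2100 + 16 = 33613/2100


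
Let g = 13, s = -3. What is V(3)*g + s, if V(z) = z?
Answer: 36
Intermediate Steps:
V(3)*g + s = 3*13 - 3 = 39 - 3 = 36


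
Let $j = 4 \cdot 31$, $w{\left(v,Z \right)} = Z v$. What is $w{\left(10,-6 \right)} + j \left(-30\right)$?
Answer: $-3780$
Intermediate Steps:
$j = 124$
$w{\left(10,-6 \right)} + j \left(-30\right) = \left(-6\right) 10 + 124 \left(-30\right) = -60 - 3720 = -3780$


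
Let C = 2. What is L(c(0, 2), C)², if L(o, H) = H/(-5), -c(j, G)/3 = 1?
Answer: 4/25 ≈ 0.16000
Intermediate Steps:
c(j, G) = -3 (c(j, G) = -3*1 = -3)
L(o, H) = -H/5 (L(o, H) = H*(-⅕) = -H/5)
L(c(0, 2), C)² = (-⅕*2)² = (-⅖)² = 4/25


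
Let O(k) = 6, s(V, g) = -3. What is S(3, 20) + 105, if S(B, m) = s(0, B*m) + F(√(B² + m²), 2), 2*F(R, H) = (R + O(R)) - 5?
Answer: 205/2 + √409/2 ≈ 112.61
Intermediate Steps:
F(R, H) = ½ + R/2 (F(R, H) = ((R + 6) - 5)/2 = ((6 + R) - 5)/2 = (1 + R)/2 = ½ + R/2)
S(B, m) = -5/2 + √(B² + m²)/2 (S(B, m) = -3 + (½ + √(B² + m²)/2) = -5/2 + √(B² + m²)/2)
S(3, 20) + 105 = (-5/2 + √(3² + 20²)/2) + 105 = (-5/2 + √(9 + 400)/2) + 105 = (-5/2 + √409/2) + 105 = 205/2 + √409/2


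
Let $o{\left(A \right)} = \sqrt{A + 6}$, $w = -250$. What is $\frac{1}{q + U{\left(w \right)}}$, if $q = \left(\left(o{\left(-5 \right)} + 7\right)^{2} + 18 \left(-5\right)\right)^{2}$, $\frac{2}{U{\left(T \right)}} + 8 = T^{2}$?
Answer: $\frac{31246}{21122297} \approx 0.0014793$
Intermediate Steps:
$o{\left(A \right)} = \sqrt{6 + A}$
$U{\left(T \right)} = \frac{2}{-8 + T^{2}}$
$q = 676$ ($q = \left(\left(\sqrt{6 - 5} + 7\right)^{2} + 18 \left(-5\right)\right)^{2} = \left(\left(\sqrt{1} + 7\right)^{2} - 90\right)^{2} = \left(\left(1 + 7\right)^{2} - 90\right)^{2} = \left(8^{2} - 90\right)^{2} = \left(64 - 90\right)^{2} = \left(-26\right)^{2} = 676$)
$\frac{1}{q + U{\left(w \right)}} = \frac{1}{676 + \frac{2}{-8 + \left(-250\right)^{2}}} = \frac{1}{676 + \frac{2}{-8 + 62500}} = \frac{1}{676 + \frac{2}{62492}} = \frac{1}{676 + 2 \cdot \frac{1}{62492}} = \frac{1}{676 + \frac{1}{31246}} = \frac{1}{\frac{21122297}{31246}} = \frac{31246}{21122297}$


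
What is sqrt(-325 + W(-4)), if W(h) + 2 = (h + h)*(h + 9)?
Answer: I*sqrt(367) ≈ 19.157*I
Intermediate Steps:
W(h) = -2 + 2*h*(9 + h) (W(h) = -2 + (h + h)*(h + 9) = -2 + (2*h)*(9 + h) = -2 + 2*h*(9 + h))
sqrt(-325 + W(-4)) = sqrt(-325 + (-2 + 2*(-4)**2 + 18*(-4))) = sqrt(-325 + (-2 + 2*16 - 72)) = sqrt(-325 + (-2 + 32 - 72)) = sqrt(-325 - 42) = sqrt(-367) = I*sqrt(367)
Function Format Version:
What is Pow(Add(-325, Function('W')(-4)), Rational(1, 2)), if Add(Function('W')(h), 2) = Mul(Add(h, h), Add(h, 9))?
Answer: Mul(I, Pow(367, Rational(1, 2))) ≈ Mul(19.157, I)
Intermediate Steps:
Function('W')(h) = Add(-2, Mul(2, h, Add(9, h))) (Function('W')(h) = Add(-2, Mul(Add(h, h), Add(h, 9))) = Add(-2, Mul(Mul(2, h), Add(9, h))) = Add(-2, Mul(2, h, Add(9, h))))
Pow(Add(-325, Function('W')(-4)), Rational(1, 2)) = Pow(Add(-325, Add(-2, Mul(2, Pow(-4, 2)), Mul(18, -4))), Rational(1, 2)) = Pow(Add(-325, Add(-2, Mul(2, 16), -72)), Rational(1, 2)) = Pow(Add(-325, Add(-2, 32, -72)), Rational(1, 2)) = Pow(Add(-325, -42), Rational(1, 2)) = Pow(-367, Rational(1, 2)) = Mul(I, Pow(367, Rational(1, 2)))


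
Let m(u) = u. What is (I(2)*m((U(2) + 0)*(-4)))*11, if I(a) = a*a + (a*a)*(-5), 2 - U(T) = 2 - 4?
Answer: 2816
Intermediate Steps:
U(T) = 4 (U(T) = 2 - (2 - 4) = 2 - 1*(-2) = 2 + 2 = 4)
I(a) = -4*a² (I(a) = a² + a²*(-5) = a² - 5*a² = -4*a²)
(I(2)*m((U(2) + 0)*(-4)))*11 = ((-4*2²)*((4 + 0)*(-4)))*11 = ((-4*4)*(4*(-4)))*11 = -16*(-16)*11 = 256*11 = 2816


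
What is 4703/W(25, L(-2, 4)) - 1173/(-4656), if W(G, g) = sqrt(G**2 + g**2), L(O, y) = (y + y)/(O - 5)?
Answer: 391/1552 + 32921*sqrt(30689)/30689 ≈ 188.18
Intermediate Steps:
L(O, y) = 2*y/(-5 + O) (L(O, y) = (2*y)/(-5 + O) = 2*y/(-5 + O))
4703/W(25, L(-2, 4)) - 1173/(-4656) = 4703/(sqrt(25**2 + (2*4/(-5 - 2))**2)) - 1173/(-4656) = 4703/(sqrt(625 + (2*4/(-7))**2)) - 1173*(-1/4656) = 4703/(sqrt(625 + (2*4*(-1/7))**2)) + 391/1552 = 4703/(sqrt(625 + (-8/7)**2)) + 391/1552 = 4703/(sqrt(625 + 64/49)) + 391/1552 = 4703/(sqrt(30689/49)) + 391/1552 = 4703/((sqrt(30689)/7)) + 391/1552 = 4703*(7*sqrt(30689)/30689) + 391/1552 = 32921*sqrt(30689)/30689 + 391/1552 = 391/1552 + 32921*sqrt(30689)/30689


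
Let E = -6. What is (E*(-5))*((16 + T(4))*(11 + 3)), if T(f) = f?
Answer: 8400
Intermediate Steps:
(E*(-5))*((16 + T(4))*(11 + 3)) = (-6*(-5))*((16 + 4)*(11 + 3)) = 30*(20*14) = 30*280 = 8400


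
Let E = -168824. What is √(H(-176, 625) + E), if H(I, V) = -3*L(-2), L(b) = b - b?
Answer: 2*I*√42206 ≈ 410.88*I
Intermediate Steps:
L(b) = 0
H(I, V) = 0 (H(I, V) = -3*0 = 0)
√(H(-176, 625) + E) = √(0 - 168824) = √(-168824) = 2*I*√42206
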